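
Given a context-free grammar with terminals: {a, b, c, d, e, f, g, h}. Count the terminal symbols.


Terminal symbols: a, b, c, d, e, f, g, h
Counting each: a (#1), b (#2), c (#3), d (#4), e (#5), f (#6), g (#7), h (#8)
Total = 8

8


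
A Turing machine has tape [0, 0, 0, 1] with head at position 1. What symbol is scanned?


Tape: [0, 0, 0, 1]
Positions: 0 1 2 3
Values:    0 0 0 1
Head at position 1
tape[1] = 0

0


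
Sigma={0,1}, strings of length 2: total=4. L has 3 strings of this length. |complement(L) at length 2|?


Alphabet: {0,1}
String length: 2
Total strings of length 2 = 2^2 = 4
Strings in L = 3
Complement = total - |L|
= 4 - 3
= 1

1


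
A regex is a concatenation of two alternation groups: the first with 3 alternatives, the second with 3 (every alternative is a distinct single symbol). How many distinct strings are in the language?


First group: 3 alternatives
Second group: 3 alternatives
Concatenation: each choice from group 1 pairs with each from group 2
Total = 3 x 3 = 9

9


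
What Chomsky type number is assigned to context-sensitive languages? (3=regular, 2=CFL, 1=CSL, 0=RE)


Chomsky hierarchy levels:
  Type 3: Regular (DFA/NFA/regex)
  Type 2: Context-free (PDA)
  Type 1: Context-sensitive
  Type 0: Recursively enumerable (TM)
'context-sensitive' corresponds to Type 1

1


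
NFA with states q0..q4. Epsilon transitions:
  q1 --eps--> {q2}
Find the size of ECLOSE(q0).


Starting from q0
Initialize closure = {q0}
q0 has no outgoing epsilon transitions -> nothing to add
Final closure: {q0}
Size = 1

1


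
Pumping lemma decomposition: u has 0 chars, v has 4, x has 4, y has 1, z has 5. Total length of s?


|s| = |u| + |v| + |x| + |y| + |z|
= 0 + 4 + 4 + 1 + 5
= 4 + 4 + 6
= 8 + 6
= 14

14


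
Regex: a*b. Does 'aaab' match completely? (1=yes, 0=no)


Pattern: a*b
String: 'aaab'
Pattern requires: zero or more 'a's followed by exactly one 'b'
Found 3 leading 'a's
Remaining: 'b'
Remaining is exactly 'b' -> match
Result: 1

1


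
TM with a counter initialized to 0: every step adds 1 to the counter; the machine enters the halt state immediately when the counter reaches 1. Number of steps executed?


Counter starts at 0. Counting sequence:
  Step 1: counter = 1
Counter reached 1 -> halt
Total steps = 1

1


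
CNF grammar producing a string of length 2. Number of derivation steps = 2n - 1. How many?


Chomsky Normal Form derivation:
String length n = 2
Each step either:
  - Splits a nonterminal into two (n-1 such steps)
  - Converts a nonterminal to terminal (n such steps)
Total = (n-1) + n = 2n - 1
= 2(2) - 1
= 4 - 1
= 3

3


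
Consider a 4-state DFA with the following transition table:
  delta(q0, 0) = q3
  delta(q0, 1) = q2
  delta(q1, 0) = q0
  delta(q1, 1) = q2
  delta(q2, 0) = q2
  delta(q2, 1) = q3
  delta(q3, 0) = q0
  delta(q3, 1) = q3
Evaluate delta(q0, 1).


Looking up transition function:
delta(q0, 1) in the table
Row: q0, Column: 1
Result: q2

q2


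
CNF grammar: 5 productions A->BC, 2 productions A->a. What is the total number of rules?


CNF allows two rule forms:
  A -> BC (binary): 5 rules
  A -> a (terminal): 2 rules
Total = 5 + 2 = 7

7


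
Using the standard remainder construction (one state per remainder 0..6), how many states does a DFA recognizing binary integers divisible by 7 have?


Divisibility by 7 is tracked via the remainder mod 7: 0, 1, ..., 6
The construction assigns one state to each remainder
Number of remainders = 7

7


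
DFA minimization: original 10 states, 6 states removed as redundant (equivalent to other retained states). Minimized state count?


Original DFA: 10 states
Redundant states removed: 6
Minimized states = original - removed
= 10 - 6
= 4

4


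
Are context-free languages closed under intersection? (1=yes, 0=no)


CFL closure properties:
  Closed under: union, concatenation, Kleene star
  NOT closed under: intersection, complement
Operation 'intersection' is in not-closed list -> No (not closed)

0


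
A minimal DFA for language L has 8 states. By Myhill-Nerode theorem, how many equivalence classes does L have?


Myhill-Nerode theorem:
Number of equivalence classes = number of states in minimal DFA
Minimal DFA states = 8
Therefore equivalence classes = 8

8


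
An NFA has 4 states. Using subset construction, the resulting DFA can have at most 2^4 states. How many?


NFA has 4 states
Subset construction: each DFA state = subset of NFA states
Maximum subsets = 2^4
2^4 = 16

16


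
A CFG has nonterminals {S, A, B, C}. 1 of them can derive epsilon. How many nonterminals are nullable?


Nonterminals: {S, A, B, C}
A nonterminal is nullable if it can derive epsilon
Counting nullable nonterminals: 1
Total nullable = 1

1


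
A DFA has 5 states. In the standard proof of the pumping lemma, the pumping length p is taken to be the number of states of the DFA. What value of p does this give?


Pumping lemma for regular languages (standard proof):
Take p = |Q|, the number of DFA states.
Any string of length >= |Q| passes through |Q|+1 states while reading its first |Q| symbols,
so by pigeonhole some state repeats, giving the loop that can be pumped.
Here |Q| = 5
Therefore the proof uses p = 5

5


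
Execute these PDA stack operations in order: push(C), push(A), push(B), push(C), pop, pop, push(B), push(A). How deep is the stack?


Tracing stack operations:
  push(C) -> stack = [C], depth=1
  push(A) -> stack = [C,A], depth=2
  push(B) -> stack = [C,A,B], depth=3
  push(C) -> stack = [C,A,B,C], depth=4
  pop -> removed C, stack = [C,A,B], depth=3
  pop -> removed B, stack = [C,A], depth=2
  push(B) -> stack = [C,A,B], depth=3
  push(A) -> stack = [C,A,B,A], depth=4
Final depth = 4

4


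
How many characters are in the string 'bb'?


String: 'bb'
Counting characters:
  'b' appears 2 time(s)
Total length = 0 + 2 = 2

2


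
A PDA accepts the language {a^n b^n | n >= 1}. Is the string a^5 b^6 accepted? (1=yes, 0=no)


Language requires equal numbers of a's and b's
PDA pushes for each 'a', pops for each 'b'
Number of a's = 5
Number of b's = 6
5 != 6 -> Reject

0


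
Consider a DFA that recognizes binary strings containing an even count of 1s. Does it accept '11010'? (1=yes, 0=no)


DFA has 2 states: q_even (start, accept=yes) and q_odd
Processing string '11010' character by character:
  Position 0: read '1', 1-count=1 -> q_odd
  Position 1: read '1', 1-count=2 -> q_even
  Position 2: read '0', 1-count=2 -> q_even (no change)
  Position 3: read '1', 1-count=3 -> q_odd
  Position 4: read '0', 1-count=3 -> q_odd (no change)
Final state: q_odd, total 1s = 3 (odd); the DFA requires an even count -> reject

0


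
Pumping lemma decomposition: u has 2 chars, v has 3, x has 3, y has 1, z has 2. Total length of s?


|s| = |u| + |v| + |x| + |y| + |z|
= 2 + 3 + 3 + 1 + 2
= 5 + 3 + 3
= 8 + 3
= 11

11


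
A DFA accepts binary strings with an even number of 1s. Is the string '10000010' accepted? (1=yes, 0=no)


DFA has 2 states: q_even (start, accept=yes) and q_odd
Processing string '10000010' character by character:
  Position 0: read '1', 1-count=1 -> q_odd
  Position 1: read '0', 1-count=1 -> q_odd (no change)
  Position 2: read '0', 1-count=1 -> q_odd (no change)
  Position 3: read '0', 1-count=1 -> q_odd (no change)
  Position 4: read '0', 1-count=1 -> q_odd (no change)
  Position 5: read '0', 1-count=1 -> q_odd (no change)
  Position 6: read '1', 1-count=2 -> q_even
  Position 7: read '0', 1-count=2 -> q_even (no change)
Final state: q_even, total 1s = 2 (even); the DFA requires an even count -> accept

1


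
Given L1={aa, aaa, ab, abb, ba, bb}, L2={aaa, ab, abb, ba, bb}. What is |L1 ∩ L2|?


L1 = {aa, aaa, ab, abb, ba, bb}
L2 = {aaa, ab, abb, ba, bb}
Checking each string in L1 against L2:
  'aa': in L2? No
  'aaa': in L2? Yes
  'ab': in L2? Yes
  'abb': in L2? Yes
  'ba': in L2? Yes
  'bb': in L2? Yes
Intersection = {aaa, ab, abb, ba, bb}
|L1 ∩ L2| = 5

5


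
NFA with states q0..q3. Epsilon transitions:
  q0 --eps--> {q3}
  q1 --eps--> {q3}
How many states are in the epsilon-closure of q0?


Starting from q0
Initialize closure = {q0}
Follow epsilon from q0 -> add q3
Final closure: {q0, q3}
Size = 2

2


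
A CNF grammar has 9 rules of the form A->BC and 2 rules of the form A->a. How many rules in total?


CNF allows two rule forms:
  A -> BC (binary): 9 rules
  A -> a (terminal): 2 rules
Total = 9 + 2 = 11

11


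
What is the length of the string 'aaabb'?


String: 'aaabb'
Counting characters:
  'a' appears 3 time(s)
  'b' appears 2 time(s)
Total length = 3 + 2 = 5

5


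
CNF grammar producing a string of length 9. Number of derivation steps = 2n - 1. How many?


Chomsky Normal Form derivation:
String length n = 9
Each step either:
  - Splits a nonterminal into two (n-1 such steps)
  - Converts a nonterminal to terminal (n such steps)
Total = (n-1) + n = 2n - 1
= 2(9) - 1
= 18 - 1
= 17

17


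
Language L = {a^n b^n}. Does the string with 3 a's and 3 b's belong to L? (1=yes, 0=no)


Language requires equal numbers of a's and b's
PDA pushes for each 'a', pops for each 'b'
Number of a's = 3
Number of b's = 3
3 == 3 -> Accept

1


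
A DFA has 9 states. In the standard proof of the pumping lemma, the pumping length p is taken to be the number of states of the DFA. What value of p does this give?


Pumping lemma for regular languages (standard proof):
Take p = |Q|, the number of DFA states.
Any string of length >= |Q| passes through |Q|+1 states while reading its first |Q| symbols,
so by pigeonhole some state repeats, giving the loop that can be pumped.
Here |Q| = 9
Therefore the proof uses p = 9

9


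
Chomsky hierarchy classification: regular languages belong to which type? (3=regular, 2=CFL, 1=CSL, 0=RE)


Chomsky hierarchy levels:
  Type 3: Regular (DFA/NFA/regex)
  Type 2: Context-free (PDA)
  Type 1: Context-sensitive
  Type 0: Recursively enumerable (TM)
'regular' corresponds to Type 3

3


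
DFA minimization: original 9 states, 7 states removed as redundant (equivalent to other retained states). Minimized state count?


Original DFA: 9 states
Redundant states removed: 7
Minimized states = original - removed
= 9 - 7
= 2

2


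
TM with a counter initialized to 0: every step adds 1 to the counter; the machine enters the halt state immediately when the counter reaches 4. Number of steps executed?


Counter starts at 0. Counting sequence:
  Step 1: counter = 1
  Step 2: counter = 2
  Step 3: counter = 3
  Step 4: counter = 4
Counter reached 4 -> halt
Total steps = 4

4


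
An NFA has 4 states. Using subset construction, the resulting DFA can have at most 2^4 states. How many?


NFA has 4 states
Subset construction: each DFA state = subset of NFA states
Maximum subsets = 2^4
2^4 = 16

16


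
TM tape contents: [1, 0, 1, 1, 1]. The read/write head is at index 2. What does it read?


Tape: [1, 0, 1, 1, 1]
Positions: 0 1 2 3 4
Values:    1 0 1 1 1
Head at position 2
tape[2] = 1

1


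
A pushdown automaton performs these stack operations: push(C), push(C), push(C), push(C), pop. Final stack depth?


Tracing stack operations:
  push(C) -> stack = [C], depth=1
  push(C) -> stack = [C,C], depth=2
  push(C) -> stack = [C,C,C], depth=3
  push(C) -> stack = [C,C,C,C], depth=4
  pop -> removed C, stack = [C,C,C], depth=3
Final depth = 3

3


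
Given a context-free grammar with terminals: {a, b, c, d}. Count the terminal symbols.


Terminal symbols: a, b, c, d
Counting each: a (#1), b (#2), c (#3), d (#4)
Total = 4

4


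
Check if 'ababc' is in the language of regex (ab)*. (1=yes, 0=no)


Pattern: (ab)*
String: 'ababc'
Pattern requires: zero or more repetitions of 'ab'
Length 5 is odd -> cannot be (ab)* -> no match
Result: 0

0


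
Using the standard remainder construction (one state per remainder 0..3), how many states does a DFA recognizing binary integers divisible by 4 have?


Divisibility by 4 is tracked via the remainder mod 4: 0, 1, ..., 3
The construction assigns one state to each remainder
Number of remainders = 4

4


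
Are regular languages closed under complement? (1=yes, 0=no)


Regular languages are closed under:
- Union (DFA product construction)
- Intersection (DFA product construction)
- Complement (swap accept/reject states)
- Concatenation (NFA construction)
- Kleene star (NFA construction)
complement is in this list
Therefore: closed

1


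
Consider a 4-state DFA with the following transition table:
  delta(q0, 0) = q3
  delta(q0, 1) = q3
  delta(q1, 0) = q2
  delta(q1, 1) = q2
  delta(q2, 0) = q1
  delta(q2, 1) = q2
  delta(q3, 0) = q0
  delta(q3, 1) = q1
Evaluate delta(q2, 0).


Looking up transition function:
delta(q2, 0) in the table
Row: q2, Column: 0
Result: q1

q1


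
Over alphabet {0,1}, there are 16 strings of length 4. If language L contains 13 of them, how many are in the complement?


Alphabet: {0,1}
String length: 4
Total strings of length 4 = 2^4 = 16
Strings in L = 13
Complement = total - |L|
= 16 - 13
= 3

3


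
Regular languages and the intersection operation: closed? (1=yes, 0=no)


Regular languages are closed under all standard operations:
- Union: Yes (product construction)
- Intersection: Yes (product construction)
- Complement: Yes (swap accept/reject)
- Concatenation: Yes (NFA construction)
Operation: intersection -> Closed

1


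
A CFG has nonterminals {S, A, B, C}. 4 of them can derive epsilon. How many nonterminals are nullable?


Nonterminals: {S, A, B, C}
A nonterminal is nullable if it can derive epsilon
Counting nullable nonterminals: 4
Total nullable = 4

4


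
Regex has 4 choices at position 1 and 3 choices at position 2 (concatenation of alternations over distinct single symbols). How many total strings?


First group: 4 alternatives
Second group: 3 alternatives
Concatenation: each choice from group 1 pairs with each from group 2
Total = 4 x 3 = 12

12


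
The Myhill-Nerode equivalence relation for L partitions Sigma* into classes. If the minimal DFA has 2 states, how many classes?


Myhill-Nerode theorem:
Number of equivalence classes = number of states in minimal DFA
Minimal DFA states = 2
Therefore equivalence classes = 2

2


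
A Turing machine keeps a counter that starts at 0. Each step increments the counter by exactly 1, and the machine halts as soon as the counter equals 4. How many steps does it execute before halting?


Counter starts at 0. Counting sequence:
  Step 1: counter = 1
  Step 2: counter = 2
  Step 3: counter = 3
  Step 4: counter = 4
Counter reached 4 -> halt
Total steps = 4

4


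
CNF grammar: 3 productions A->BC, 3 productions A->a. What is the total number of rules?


CNF allows two rule forms:
  A -> BC (binary): 3 rules
  A -> a (terminal): 3 rules
Total = 3 + 3 = 6

6


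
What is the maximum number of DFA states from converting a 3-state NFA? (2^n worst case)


NFA has 3 states
Subset construction: each DFA state = subset of NFA states
Maximum subsets = 2^3
2^3 = 8

8


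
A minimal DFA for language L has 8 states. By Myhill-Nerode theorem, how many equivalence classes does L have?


Myhill-Nerode theorem:
Number of equivalence classes = number of states in minimal DFA
Minimal DFA states = 8
Therefore equivalence classes = 8

8


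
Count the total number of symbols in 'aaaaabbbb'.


String: 'aaaaabbbb'
Counting characters:
  'a' appears 5 time(s)
  'b' appears 4 time(s)
Total length = 5 + 4 = 9

9


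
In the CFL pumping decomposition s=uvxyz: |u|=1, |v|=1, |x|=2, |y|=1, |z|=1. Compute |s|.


|s| = |u| + |v| + |x| + |y| + |z|
= 1 + 1 + 2 + 1 + 1
= 2 + 2 + 2
= 4 + 2
= 6

6


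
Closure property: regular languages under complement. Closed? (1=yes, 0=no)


Regular languages are closed under:
- Union (DFA product construction)
- Intersection (DFA product construction)
- Complement (swap accept/reject states)
- Concatenation (NFA construction)
- Kleene star (NFA construction)
complement is in this list
Therefore: closed

1


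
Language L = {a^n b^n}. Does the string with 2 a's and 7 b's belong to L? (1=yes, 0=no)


Language requires equal numbers of a's and b's
PDA pushes for each 'a', pops for each 'b'
Number of a's = 2
Number of b's = 7
2 != 7 -> Reject

0


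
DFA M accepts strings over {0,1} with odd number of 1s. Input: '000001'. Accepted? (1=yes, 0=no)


DFA has 2 states: q_even (start, accept=no) and q_odd
Processing string '000001' character by character:
  Position 0: read '0', 1-count=0 -> q_even (no change)
  Position 1: read '0', 1-count=0 -> q_even (no change)
  Position 2: read '0', 1-count=0 -> q_even (no change)
  Position 3: read '0', 1-count=0 -> q_even (no change)
  Position 4: read '0', 1-count=0 -> q_even (no change)
  Position 5: read '1', 1-count=1 -> q_odd
Final state: q_odd, total 1s = 1 (odd); the DFA requires an odd count -> accept

1


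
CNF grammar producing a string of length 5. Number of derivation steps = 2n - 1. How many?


Chomsky Normal Form derivation:
String length n = 5
Each step either:
  - Splits a nonterminal into two (n-1 such steps)
  - Converts a nonterminal to terminal (n such steps)
Total = (n-1) + n = 2n - 1
= 2(5) - 1
= 10 - 1
= 9

9


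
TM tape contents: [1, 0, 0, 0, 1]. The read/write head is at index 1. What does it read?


Tape: [1, 0, 0, 0, 1]
Positions: 0 1 2 3 4
Values:    1 0 0 0 1
Head at position 1
tape[1] = 0

0


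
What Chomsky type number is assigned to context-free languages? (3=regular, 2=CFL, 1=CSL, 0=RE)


Chomsky hierarchy levels:
  Type 3: Regular (DFA/NFA/regex)
  Type 2: Context-free (PDA)
  Type 1: Context-sensitive
  Type 0: Recursively enumerable (TM)
'context-free' corresponds to Type 2

2


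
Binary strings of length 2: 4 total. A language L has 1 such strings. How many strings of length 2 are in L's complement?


Alphabet: {0,1}
String length: 2
Total strings of length 2 = 2^2 = 4
Strings in L = 1
Complement = total - |L|
= 4 - 1
= 3

3


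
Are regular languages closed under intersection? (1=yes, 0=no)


Regular languages are closed under all standard operations:
- Union: Yes (product construction)
- Intersection: Yes (product construction)
- Complement: Yes (swap accept/reject)
- Concatenation: Yes (NFA construction)
Operation: intersection -> Closed

1


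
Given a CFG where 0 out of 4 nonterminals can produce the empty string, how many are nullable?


Nonterminals: {S, A, B, C}
A nonterminal is nullable if it can derive epsilon
Counting nullable nonterminals: 0
Total nullable = 0

0


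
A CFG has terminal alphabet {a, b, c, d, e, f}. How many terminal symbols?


Terminal symbols: a, b, c, d, e, f
Counting each: a (#1), b (#2), c (#3), d (#4), e (#5), f (#6)
Total = 6

6


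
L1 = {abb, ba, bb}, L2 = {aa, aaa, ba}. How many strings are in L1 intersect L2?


L1 = {abb, ba, bb}
L2 = {aa, aaa, ba}
Checking each string in L1 against L2:
  'abb': in L2? No
  'ba': in L2? Yes
  'bb': in L2? No
Intersection = {ba}
|L1 ∩ L2| = 1

1


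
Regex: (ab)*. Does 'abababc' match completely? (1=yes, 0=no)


Pattern: (ab)*
String: 'abababc'
Pattern requires: zero or more repetitions of 'ab'
Length 7 is odd -> cannot be (ab)* -> no match
Result: 0

0


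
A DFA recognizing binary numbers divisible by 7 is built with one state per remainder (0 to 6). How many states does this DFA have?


Divisibility by 7 is tracked via the remainder mod 7: 0, 1, ..., 6
The construction assigns one state to each remainder
Number of remainders = 7

7


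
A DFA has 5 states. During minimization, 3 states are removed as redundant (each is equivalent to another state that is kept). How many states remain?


Original DFA: 5 states
Redundant states removed: 3
Minimized states = original - removed
= 5 - 3
= 2

2


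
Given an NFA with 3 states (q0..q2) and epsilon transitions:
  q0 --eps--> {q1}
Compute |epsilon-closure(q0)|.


Starting from q0
Initialize closure = {q0}
Follow epsilon from q0 -> add q1
Final closure: {q0, q1}
Size = 2

2


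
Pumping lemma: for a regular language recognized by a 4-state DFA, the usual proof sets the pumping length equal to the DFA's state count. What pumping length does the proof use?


Pumping lemma for regular languages (standard proof):
Take p = |Q|, the number of DFA states.
Any string of length >= |Q| passes through |Q|+1 states while reading its first |Q| symbols,
so by pigeonhole some state repeats, giving the loop that can be pumped.
Here |Q| = 4
Therefore the proof uses p = 4

4


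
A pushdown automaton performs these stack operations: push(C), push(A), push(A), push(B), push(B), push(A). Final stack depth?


Tracing stack operations:
  push(C) -> stack = [C], depth=1
  push(A) -> stack = [C,A], depth=2
  push(A) -> stack = [C,A,A], depth=3
  push(B) -> stack = [C,A,A,B], depth=4
  push(B) -> stack = [C,A,A,B,B], depth=5
  push(A) -> stack = [C,A,A,B,B,A], depth=6
Final depth = 6

6


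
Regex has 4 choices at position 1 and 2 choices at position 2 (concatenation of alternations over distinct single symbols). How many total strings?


First group: 4 alternatives
Second group: 2 alternatives
Concatenation: each choice from group 1 pairs with each from group 2
Total = 4 x 2 = 8

8


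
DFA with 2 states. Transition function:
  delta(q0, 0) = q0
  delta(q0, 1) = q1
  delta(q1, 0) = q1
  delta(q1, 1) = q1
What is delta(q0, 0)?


Looking up transition function:
delta(q0, 0) in the table
Row: q0, Column: 0
Result: q0

q0


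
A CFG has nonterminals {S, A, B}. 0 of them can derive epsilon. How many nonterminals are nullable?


Nonterminals: {S, A, B}
A nonterminal is nullable if it can derive epsilon
Counting nullable nonterminals: 0
Total nullable = 0

0


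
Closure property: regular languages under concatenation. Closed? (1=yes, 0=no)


Regular languages are closed under:
- Union (DFA product construction)
- Intersection (DFA product construction)
- Complement (swap accept/reject states)
- Concatenation (NFA construction)
- Kleene star (NFA construction)
concatenation is in this list
Therefore: closed

1


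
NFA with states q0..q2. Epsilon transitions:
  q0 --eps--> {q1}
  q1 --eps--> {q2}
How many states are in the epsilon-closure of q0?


Starting from q0
Initialize closure = {q0}
Follow epsilon from q0 -> add q1
Follow epsilon from q1 -> add q2
Final closure: {q0, q1, q2}
Size = 3

3


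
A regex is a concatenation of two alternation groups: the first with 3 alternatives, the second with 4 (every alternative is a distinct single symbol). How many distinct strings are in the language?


First group: 3 alternatives
Second group: 4 alternatives
Concatenation: each choice from group 1 pairs with each from group 2
Total = 3 x 4 = 12

12


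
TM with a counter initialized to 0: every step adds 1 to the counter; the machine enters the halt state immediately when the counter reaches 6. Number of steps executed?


Counter starts at 0. Counting sequence:
  Step 1: counter = 1
  Step 2: counter = 2
  Step 3: counter = 3
  Step 4: counter = 4
  Step 5: counter = 5
  Step 6: counter = 6
Counter reached 6 -> halt
Total steps = 6

6


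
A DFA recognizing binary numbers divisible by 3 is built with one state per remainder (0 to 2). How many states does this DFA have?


Divisibility by 3 is tracked via the remainder mod 3: 0, 1, ..., 2
The construction assigns one state to each remainder
Number of remainders = 3

3


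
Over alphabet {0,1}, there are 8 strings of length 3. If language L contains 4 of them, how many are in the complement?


Alphabet: {0,1}
String length: 3
Total strings of length 3 = 2^3 = 8
Strings in L = 4
Complement = total - |L|
= 8 - 4
= 4

4


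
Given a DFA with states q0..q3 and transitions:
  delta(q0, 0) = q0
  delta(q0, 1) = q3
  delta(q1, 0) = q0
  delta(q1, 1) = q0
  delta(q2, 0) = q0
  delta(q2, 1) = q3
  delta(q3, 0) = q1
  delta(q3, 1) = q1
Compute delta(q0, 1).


Looking up transition function:
delta(q0, 1) in the table
Row: q0, Column: 1
Result: q3

q3


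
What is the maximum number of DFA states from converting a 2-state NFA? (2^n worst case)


NFA has 2 states
Subset construction: each DFA state = subset of NFA states
Maximum subsets = 2^2
2^2 = 4

4


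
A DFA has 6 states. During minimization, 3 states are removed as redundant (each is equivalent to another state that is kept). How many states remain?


Original DFA: 6 states
Redundant states removed: 3
Minimized states = original - removed
= 6 - 3
= 3

3


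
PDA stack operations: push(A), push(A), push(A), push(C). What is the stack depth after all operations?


Tracing stack operations:
  push(A) -> stack = [A], depth=1
  push(A) -> stack = [A,A], depth=2
  push(A) -> stack = [A,A,A], depth=3
  push(C) -> stack = [A,A,A,C], depth=4
Final depth = 4

4


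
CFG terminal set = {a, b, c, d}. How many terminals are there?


Terminal symbols: a, b, c, d
Counting each: a (#1), b (#2), c (#3), d (#4)
Total = 4

4


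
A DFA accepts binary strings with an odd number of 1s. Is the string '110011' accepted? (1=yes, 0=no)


DFA has 2 states: q_even (start, accept=no) and q_odd
Processing string '110011' character by character:
  Position 0: read '1', 1-count=1 -> q_odd
  Position 1: read '1', 1-count=2 -> q_even
  Position 2: read '0', 1-count=2 -> q_even (no change)
  Position 3: read '0', 1-count=2 -> q_even (no change)
  Position 4: read '1', 1-count=3 -> q_odd
  Position 5: read '1', 1-count=4 -> q_even
Final state: q_even, total 1s = 4 (even); the DFA requires an odd count -> reject

0


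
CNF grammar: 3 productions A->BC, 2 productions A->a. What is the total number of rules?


CNF allows two rule forms:
  A -> BC (binary): 3 rules
  A -> a (terminal): 2 rules
Total = 3 + 2 = 5

5


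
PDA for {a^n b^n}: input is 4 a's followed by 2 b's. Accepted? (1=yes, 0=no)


Language requires equal numbers of a's and b's
PDA pushes for each 'a', pops for each 'b'
Number of a's = 4
Number of b's = 2
4 != 2 -> Reject

0


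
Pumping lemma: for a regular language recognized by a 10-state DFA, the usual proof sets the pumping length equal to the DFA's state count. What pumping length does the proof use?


Pumping lemma for regular languages (standard proof):
Take p = |Q|, the number of DFA states.
Any string of length >= |Q| passes through |Q|+1 states while reading its first |Q| symbols,
so by pigeonhole some state repeats, giving the loop that can be pumped.
Here |Q| = 10
Therefore the proof uses p = 10

10


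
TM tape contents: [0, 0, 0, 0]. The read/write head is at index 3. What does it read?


Tape: [0, 0, 0, 0]
Positions: 0 1 2 3
Values:    0 0 0 0
Head at position 3
tape[3] = 0

0


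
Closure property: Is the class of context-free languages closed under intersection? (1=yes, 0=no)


CFL closure properties:
  Closed under: union, concatenation, Kleene star
  NOT closed under: intersection, complement
Operation 'intersection' is in not-closed list -> No (not closed)

0


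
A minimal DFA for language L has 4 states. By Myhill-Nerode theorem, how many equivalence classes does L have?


Myhill-Nerode theorem:
Number of equivalence classes = number of states in minimal DFA
Minimal DFA states = 4
Therefore equivalence classes = 4

4


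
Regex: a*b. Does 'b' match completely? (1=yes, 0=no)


Pattern: a*b
String: 'b'
Pattern requires: zero or more 'a's followed by exactly one 'b'
Found 0 leading 'a's
Remaining: 'b'
Remaining is exactly 'b' -> match
Result: 1

1


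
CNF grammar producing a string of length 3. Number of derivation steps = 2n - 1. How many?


Chomsky Normal Form derivation:
String length n = 3
Each step either:
  - Splits a nonterminal into two (n-1 such steps)
  - Converts a nonterminal to terminal (n such steps)
Total = (n-1) + n = 2n - 1
= 2(3) - 1
= 6 - 1
= 5

5


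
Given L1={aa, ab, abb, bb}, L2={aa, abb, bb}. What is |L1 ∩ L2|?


L1 = {aa, ab, abb, bb}
L2 = {aa, abb, bb}
Checking each string in L1 against L2:
  'aa': in L2? Yes
  'ab': in L2? No
  'abb': in L2? Yes
  'bb': in L2? Yes
Intersection = {aa, abb, bb}
|L1 ∩ L2| = 3

3


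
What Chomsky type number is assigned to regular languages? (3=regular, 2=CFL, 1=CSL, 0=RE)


Chomsky hierarchy levels:
  Type 3: Regular (DFA/NFA/regex)
  Type 2: Context-free (PDA)
  Type 1: Context-sensitive
  Type 0: Recursively enumerable (TM)
'regular' corresponds to Type 3

3


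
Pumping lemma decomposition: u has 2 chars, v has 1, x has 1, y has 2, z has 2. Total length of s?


|s| = |u| + |v| + |x| + |y| + |z|
= 2 + 1 + 1 + 2 + 2
= 3 + 1 + 4
= 4 + 4
= 8

8


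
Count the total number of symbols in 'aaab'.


String: 'aaab'
Counting characters:
  'a' appears 3 time(s)
  'b' appears 1 time(s)
Total length = 3 + 1 = 4

4


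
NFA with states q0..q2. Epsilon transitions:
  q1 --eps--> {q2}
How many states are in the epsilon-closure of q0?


Starting from q0
Initialize closure = {q0}
q0 has no outgoing epsilon transitions -> nothing to add
Final closure: {q0}
Size = 1

1


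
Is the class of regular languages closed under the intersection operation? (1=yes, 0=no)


Regular languages are closed under:
- Union (DFA product construction)
- Intersection (DFA product construction)
- Complement (swap accept/reject states)
- Concatenation (NFA construction)
- Kleene star (NFA construction)
intersection is in this list
Therefore: closed

1


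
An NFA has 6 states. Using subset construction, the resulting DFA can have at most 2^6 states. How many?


NFA has 6 states
Subset construction: each DFA state = subset of NFA states
Maximum subsets = 2^6
2^6 = 64

64


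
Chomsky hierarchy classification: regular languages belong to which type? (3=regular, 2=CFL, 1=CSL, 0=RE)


Chomsky hierarchy levels:
  Type 3: Regular (DFA/NFA/regex)
  Type 2: Context-free (PDA)
  Type 1: Context-sensitive
  Type 0: Recursively enumerable (TM)
'regular' corresponds to Type 3

3


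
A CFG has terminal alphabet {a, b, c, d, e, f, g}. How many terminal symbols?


Terminal symbols: a, b, c, d, e, f, g
Counting each: a (#1), b (#2), c (#3), d (#4), e (#5), f (#6), g (#7)
Total = 7

7


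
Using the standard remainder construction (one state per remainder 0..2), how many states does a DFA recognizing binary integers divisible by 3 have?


Divisibility by 3 is tracked via the remainder mod 3: 0, 1, ..., 2
The construction assigns one state to each remainder
Number of remainders = 3

3


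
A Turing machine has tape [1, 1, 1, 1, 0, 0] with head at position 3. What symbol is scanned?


Tape: [1, 1, 1, 1, 0, 0]
Positions: 0 1 2 3 4 5
Values:    1 1 1 1 0 0
Head at position 3
tape[3] = 1

1


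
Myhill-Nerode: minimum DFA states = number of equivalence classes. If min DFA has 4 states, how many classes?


Myhill-Nerode theorem:
Number of equivalence classes = number of states in minimal DFA
Minimal DFA states = 4
Therefore equivalence classes = 4

4


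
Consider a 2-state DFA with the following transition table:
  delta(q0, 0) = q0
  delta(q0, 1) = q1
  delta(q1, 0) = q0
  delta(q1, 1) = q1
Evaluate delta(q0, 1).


Looking up transition function:
delta(q0, 1) in the table
Row: q0, Column: 1
Result: q1

q1


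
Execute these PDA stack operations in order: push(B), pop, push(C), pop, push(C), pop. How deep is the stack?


Tracing stack operations:
  push(B) -> stack = [B], depth=1
  pop -> removed B, stack = [], depth=0
  push(C) -> stack = [C], depth=1
  pop -> removed C, stack = [], depth=0
  push(C) -> stack = [C], depth=1
  pop -> removed C, stack = [], depth=0
Final depth = 0

0


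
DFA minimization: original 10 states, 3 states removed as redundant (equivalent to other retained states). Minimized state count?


Original DFA: 10 states
Redundant states removed: 3
Minimized states = original - removed
= 10 - 3
= 7

7


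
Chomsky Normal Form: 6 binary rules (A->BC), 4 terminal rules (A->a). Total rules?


CNF allows two rule forms:
  A -> BC (binary): 6 rules
  A -> a (terminal): 4 rules
Total = 6 + 4 = 10

10


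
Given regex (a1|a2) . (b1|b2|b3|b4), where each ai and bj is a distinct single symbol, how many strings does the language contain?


First group: 2 alternatives
Second group: 4 alternatives
Concatenation: each choice from group 1 pairs with each from group 2
Total = 2 x 4 = 8

8


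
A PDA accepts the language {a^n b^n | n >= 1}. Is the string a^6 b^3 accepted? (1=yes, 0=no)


Language requires equal numbers of a's and b's
PDA pushes for each 'a', pops for each 'b'
Number of a's = 6
Number of b's = 3
6 != 3 -> Reject

0


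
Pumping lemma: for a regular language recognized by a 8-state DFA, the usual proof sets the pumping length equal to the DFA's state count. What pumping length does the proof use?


Pumping lemma for regular languages (standard proof):
Take p = |Q|, the number of DFA states.
Any string of length >= |Q| passes through |Q|+1 states while reading its first |Q| symbols,
so by pigeonhole some state repeats, giving the loop that can be pumped.
Here |Q| = 8
Therefore the proof uses p = 8

8


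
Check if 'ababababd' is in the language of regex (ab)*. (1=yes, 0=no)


Pattern: (ab)*
String: 'ababababd'
Pattern requires: zero or more repetitions of 'ab'
Length 9 is odd -> cannot be (ab)* -> no match
Result: 0

0


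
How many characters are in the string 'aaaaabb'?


String: 'aaaaabb'
Counting characters:
  'a' appears 5 time(s)
  'b' appears 2 time(s)
Total length = 5 + 2 = 7

7


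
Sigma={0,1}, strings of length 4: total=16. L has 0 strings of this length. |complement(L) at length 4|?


Alphabet: {0,1}
String length: 4
Total strings of length 4 = 2^4 = 16
Strings in L = 0
Complement = total - |L|
= 16 - 0
= 16

16


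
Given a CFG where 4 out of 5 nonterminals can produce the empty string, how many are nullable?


Nonterminals: {S, A, B, C, D}
A nonterminal is nullable if it can derive epsilon
Counting nullable nonterminals: 4
Total nullable = 4

4


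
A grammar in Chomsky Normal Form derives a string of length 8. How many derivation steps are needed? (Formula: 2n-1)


Chomsky Normal Form derivation:
String length n = 8
Each step either:
  - Splits a nonterminal into two (n-1 such steps)
  - Converts a nonterminal to terminal (n such steps)
Total = (n-1) + n = 2n - 1
= 2(8) - 1
= 16 - 1
= 15

15


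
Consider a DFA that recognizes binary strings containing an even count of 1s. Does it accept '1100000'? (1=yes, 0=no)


DFA has 2 states: q_even (start, accept=yes) and q_odd
Processing string '1100000' character by character:
  Position 0: read '1', 1-count=1 -> q_odd
  Position 1: read '1', 1-count=2 -> q_even
  Position 2: read '0', 1-count=2 -> q_even (no change)
  Position 3: read '0', 1-count=2 -> q_even (no change)
  Position 4: read '0', 1-count=2 -> q_even (no change)
  Position 5: read '0', 1-count=2 -> q_even (no change)
  Position 6: read '0', 1-count=2 -> q_even (no change)
Final state: q_even, total 1s = 2 (even); the DFA requires an even count -> accept

1


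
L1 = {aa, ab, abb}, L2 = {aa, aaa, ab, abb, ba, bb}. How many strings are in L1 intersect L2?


L1 = {aa, ab, abb}
L2 = {aa, aaa, ab, abb, ba, bb}
Checking each string in L1 against L2:
  'aa': in L2? Yes
  'ab': in L2? Yes
  'abb': in L2? Yes
Intersection = {aa, ab, abb}
|L1 ∩ L2| = 3

3


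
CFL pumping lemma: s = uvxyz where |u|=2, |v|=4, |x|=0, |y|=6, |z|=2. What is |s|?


|s| = |u| + |v| + |x| + |y| + |z|
= 2 + 4 + 0 + 6 + 2
= 6 + 0 + 8
= 6 + 8
= 14

14


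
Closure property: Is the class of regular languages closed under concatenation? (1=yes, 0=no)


Regular languages are closed under all standard operations:
- Union: Yes (product construction)
- Intersection: Yes (product construction)
- Complement: Yes (swap accept/reject)
- Concatenation: Yes (NFA construction)
Operation: concatenation -> Closed

1


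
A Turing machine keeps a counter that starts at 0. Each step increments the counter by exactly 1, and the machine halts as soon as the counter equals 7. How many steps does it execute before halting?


Counter starts at 0. Counting sequence:
  Step 1: counter = 1
  Step 2: counter = 2
  Step 3: counter = 3
  Step 4: counter = 4
  Step 5: counter = 5
  Step 6: counter = 6
  Step 7: counter = 7
Counter reached 7 -> halt
Total steps = 7

7


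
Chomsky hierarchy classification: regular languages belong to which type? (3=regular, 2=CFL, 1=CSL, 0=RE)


Chomsky hierarchy levels:
  Type 3: Regular (DFA/NFA/regex)
  Type 2: Context-free (PDA)
  Type 1: Context-sensitive
  Type 0: Recursively enumerable (TM)
'regular' corresponds to Type 3

3


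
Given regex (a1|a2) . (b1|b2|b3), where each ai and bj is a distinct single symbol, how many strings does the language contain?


First group: 2 alternatives
Second group: 3 alternatives
Concatenation: each choice from group 1 pairs with each from group 2
Total = 2 x 3 = 6

6


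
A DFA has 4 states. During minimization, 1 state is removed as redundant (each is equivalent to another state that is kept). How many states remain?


Original DFA: 4 states
Redundant states removed: 1
Minimized states = original - removed
= 4 - 1
= 3

3


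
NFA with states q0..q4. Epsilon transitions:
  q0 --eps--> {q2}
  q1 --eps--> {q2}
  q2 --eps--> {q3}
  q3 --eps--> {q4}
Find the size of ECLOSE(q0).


Starting from q0
Initialize closure = {q0}
Follow epsilon from q0 -> add q2
Follow epsilon from q2 -> add q3
Follow epsilon from q3 -> add q4
Final closure: {q0, q2, q3, q4}
Size = 4

4


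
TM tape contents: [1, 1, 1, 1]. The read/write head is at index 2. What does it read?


Tape: [1, 1, 1, 1]
Positions: 0 1 2 3
Values:    1 1 1 1
Head at position 2
tape[2] = 1

1


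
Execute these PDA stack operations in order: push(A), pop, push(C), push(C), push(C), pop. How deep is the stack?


Tracing stack operations:
  push(A) -> stack = [A], depth=1
  pop -> removed A, stack = [], depth=0
  push(C) -> stack = [C], depth=1
  push(C) -> stack = [C,C], depth=2
  push(C) -> stack = [C,C,C], depth=3
  pop -> removed C, stack = [C,C], depth=2
Final depth = 2

2


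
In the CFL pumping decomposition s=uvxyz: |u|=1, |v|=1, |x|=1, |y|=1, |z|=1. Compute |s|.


|s| = |u| + |v| + |x| + |y| + |z|
= 1 + 1 + 1 + 1 + 1
= 2 + 1 + 2
= 3 + 2
= 5

5


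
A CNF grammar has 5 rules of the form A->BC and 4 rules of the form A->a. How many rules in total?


CNF allows two rule forms:
  A -> BC (binary): 5 rules
  A -> a (terminal): 4 rules
Total = 5 + 4 = 9

9


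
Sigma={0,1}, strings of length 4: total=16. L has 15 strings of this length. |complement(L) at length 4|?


Alphabet: {0,1}
String length: 4
Total strings of length 4 = 2^4 = 16
Strings in L = 15
Complement = total - |L|
= 16 - 15
= 1

1


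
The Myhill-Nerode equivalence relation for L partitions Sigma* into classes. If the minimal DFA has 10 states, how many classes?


Myhill-Nerode theorem:
Number of equivalence classes = number of states in minimal DFA
Minimal DFA states = 10
Therefore equivalence classes = 10

10


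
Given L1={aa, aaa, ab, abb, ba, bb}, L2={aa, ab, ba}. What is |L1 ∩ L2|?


L1 = {aa, aaa, ab, abb, ba, bb}
L2 = {aa, ab, ba}
Checking each string in L1 against L2:
  'aa': in L2? Yes
  'aaa': in L2? No
  'ab': in L2? Yes
  'abb': in L2? No
  'ba': in L2? Yes
  'bb': in L2? No
Intersection = {aa, ab, ba}
|L1 ∩ L2| = 3

3


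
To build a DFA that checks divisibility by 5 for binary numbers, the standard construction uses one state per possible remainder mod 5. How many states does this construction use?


Divisibility by 5 is tracked via the remainder mod 5: 0, 1, ..., 4
The construction assigns one state to each remainder
Number of remainders = 5

5


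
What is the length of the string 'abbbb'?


String: 'abbbb'
Counting characters:
  'a' appears 1 time(s)
  'b' appears 4 time(s)
Total length = 1 + 4 = 5

5
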